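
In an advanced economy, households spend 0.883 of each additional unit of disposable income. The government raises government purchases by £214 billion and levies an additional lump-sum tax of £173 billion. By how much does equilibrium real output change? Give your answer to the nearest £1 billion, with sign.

Expenditure multiplier = 1/(1 − MPC) = 1/(1 − 0.883) = 1/0.117 ≈ 8.547.
ΔG contributes k·ΔG = (+£214 billion) / 0.117 ≈ +£1,829.1 billion.
ΔT of +£173 billion changes first-round spending by −c·ΔT = −£152.759 billion, contributing k·(−c·ΔT) = (−£152.759 billion) / 0.117 ≈ −£1,305.6 billion.
Net ΔY = k(ΔG − c·ΔT) = (+£61.241 billion) / 0.117 ≈ +£523 billion.

+£523 billion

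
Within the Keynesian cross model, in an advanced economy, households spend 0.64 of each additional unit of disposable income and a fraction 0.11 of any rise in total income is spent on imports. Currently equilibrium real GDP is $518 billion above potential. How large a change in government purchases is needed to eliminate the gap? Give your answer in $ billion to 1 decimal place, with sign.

−$243.5 billion

Spending multiplier = 1/(1 − c + m) = 1/(1 − 0.64 + 0.11) = 1/0.47 ≈ 2.128.
Need ΔY = −$518 billion, so ΔG = ΔY/k = (−$518 billion) × 0.47 ≈ −$243.5 billion.
The government should cut government purchases by $243.5 billion.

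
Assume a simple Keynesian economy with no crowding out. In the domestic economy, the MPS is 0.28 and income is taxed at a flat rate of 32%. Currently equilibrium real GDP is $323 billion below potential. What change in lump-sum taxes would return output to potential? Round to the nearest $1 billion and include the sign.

MPC = 1 − MPS = 1 − 0.28 = 0.72.
Spending multiplier = 1/(1 − c(1−t)) = 1/(1 − 0.72×0.68) = 1/0.5104 ≈ 1.959.
Tax multiplier = −c·k = −0.72/0.5104 ≈ −1.411. Need ΔY = +$323 billion, so ΔT = ΔY/(−c·k) = −(+$323 billion) × 0.5104 / 0.72 ≈ −$229 billion.
The government should cut lump-sum taxes by $229 billion.

−$229 billion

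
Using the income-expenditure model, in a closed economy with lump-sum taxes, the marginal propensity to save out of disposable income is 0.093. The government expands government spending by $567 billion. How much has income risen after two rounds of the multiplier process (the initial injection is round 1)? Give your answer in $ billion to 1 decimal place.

$1,081.3 billion

MPC = 1 − MPS = 1 − 0.093 = 0.907.
Round 1 adds ΔG = $567 billion; each later round is MPC = 0.907 times the previous.
After 2 rounds: 567 + 514.269 = ΔG·(1 − c^2)/(1 − c) = 567 × (1 − 0.822649)/0.093 ≈ $1,081.3 billion.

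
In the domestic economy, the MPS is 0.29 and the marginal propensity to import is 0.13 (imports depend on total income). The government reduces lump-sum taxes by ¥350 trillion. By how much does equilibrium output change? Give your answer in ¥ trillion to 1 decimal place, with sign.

+¥591.7 trillion

MPC = 1 − MPS = 1 − 0.29 = 0.71.
A lump-sum tax change of −¥350 trillion shifts disposable income by +¥350 trillion; first-round consumption changes by −c × ΔT = −0.71 × (−¥350 trillion) = +¥248.5 trillion.
Expenditure multiplier = 1/(1 − c + m) = 1/(1 − 0.71 + 0.13) = 1/0.42 ≈ 2.381.
The tax multiplier is −c × k ≈ −1.69, so ΔY = k × (−c·ΔT) = (+¥248.5 trillion) / 0.42 ≈ +¥591.7 trillion.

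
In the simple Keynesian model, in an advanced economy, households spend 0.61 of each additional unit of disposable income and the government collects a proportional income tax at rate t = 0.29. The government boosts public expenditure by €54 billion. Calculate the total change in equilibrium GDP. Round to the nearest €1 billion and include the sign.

Spending multiplier = 1/(1 − c(1−t)) = 1/(1 − 0.61×0.71) = 1/0.5669 ≈ 1.764.
ΔY = k × ΔG = (+€54 billion) / 0.5669 ≈ +€95 billion.

+€95 billion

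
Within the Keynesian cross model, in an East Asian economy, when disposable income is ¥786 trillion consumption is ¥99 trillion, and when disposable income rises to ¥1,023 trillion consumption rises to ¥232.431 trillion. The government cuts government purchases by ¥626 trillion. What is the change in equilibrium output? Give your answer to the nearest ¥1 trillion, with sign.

−¥1,432 trillion

MPC = ΔC/ΔYd = (232.431 − 99)/(1,023 − 786) = 133.431/237 = 0.563.
Spending multiplier = 1/(1 − MPC) = 1/(1 − 0.563) = 1/0.437 ≈ 2.288.
ΔY = k × ΔG = (−¥626 trillion) / 0.437 ≈ −¥1,432 trillion.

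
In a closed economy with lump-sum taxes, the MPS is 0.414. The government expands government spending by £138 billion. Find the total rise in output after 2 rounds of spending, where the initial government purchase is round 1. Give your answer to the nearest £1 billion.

£219 billion

MPC = 1 − MPS = 1 − 0.414 = 0.586.
Round 1 adds ΔG = £138 billion; each later round is MPC = 0.586 times the previous.
After 2 rounds: 138 + 80.868 = ΔG·(1 − c^2)/(1 − c) = 138 × (1 − 0.343396)/0.414 ≈ £219 billion.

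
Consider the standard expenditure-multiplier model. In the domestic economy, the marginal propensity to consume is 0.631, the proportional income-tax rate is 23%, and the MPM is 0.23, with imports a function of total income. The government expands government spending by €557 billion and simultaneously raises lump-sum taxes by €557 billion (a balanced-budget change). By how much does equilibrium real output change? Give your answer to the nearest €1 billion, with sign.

Expenditure multiplier = 1/(1 − c(1−t) + m) = 1/(1 − 0.631×0.77 + 0.23) = 1/0.74413 ≈ 1.344.
ΔG contributes k·ΔG = (+€557 billion) / 0.74413 ≈ +€748.5 billion.
ΔT of +€557 billion changes first-round spending by −c·ΔT = −€351.467 billion, contributing k·(−c·ΔT) = (−€351.467 billion) / 0.74413 ≈ −€472.3 billion.
Net ΔY = k(ΔG − c·ΔT) = (+€205.533 billion) / 0.74413 ≈ +€276 billion.

+€276 billion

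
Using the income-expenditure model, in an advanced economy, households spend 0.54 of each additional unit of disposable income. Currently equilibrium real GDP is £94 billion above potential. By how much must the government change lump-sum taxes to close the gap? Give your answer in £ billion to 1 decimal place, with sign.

Spending multiplier = 1/(1 − MPC) = 1/(1 − 0.54) = 1/0.46 ≈ 2.174.
Tax multiplier = −c·k = −0.54/0.46 ≈ −1.174. Need ΔY = −£94 billion, so ΔT = ΔY/(−c·k) = −(−£94 billion) × 0.46 / 0.54 ≈ +£80.1 billion.
The government should raise lump-sum taxes by £80.1 billion.

+£80.1 billion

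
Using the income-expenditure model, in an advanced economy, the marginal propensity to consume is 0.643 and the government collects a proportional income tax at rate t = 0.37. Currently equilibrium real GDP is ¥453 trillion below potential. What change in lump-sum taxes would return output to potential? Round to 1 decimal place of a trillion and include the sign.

Spending multiplier = 1/(1 − c(1−t)) = 1/(1 − 0.643×0.63) = 1/0.59491 ≈ 1.681.
Tax multiplier = −c·k = −0.643/0.59491 ≈ −1.081. Need ΔY = +¥453 trillion, so ΔT = ΔY/(−c·k) = −(+¥453 trillion) × 0.59491 / 0.643 ≈ −¥419.1 trillion.
The government should cut lump-sum taxes by ¥419.1 trillion.

−¥419.1 trillion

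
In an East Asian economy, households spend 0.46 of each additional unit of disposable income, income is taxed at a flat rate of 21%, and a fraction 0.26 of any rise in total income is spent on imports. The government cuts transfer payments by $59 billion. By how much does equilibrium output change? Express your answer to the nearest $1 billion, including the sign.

−$30 billion

The transfer change shifts disposable income by −$59 billion, so first-round consumption changes by c·ΔTR = 0.46 × (−$59 billion) = −$27.14 billion.
Expenditure multiplier = 1/(1 − c(1−t) + m) = 1/(1 − 0.46×0.79 + 0.26) = 1/0.8966 ≈ 1.115.
The transfer multiplier is c × k ≈ 0.513, so ΔY = k × (c·ΔTR) = (−$27.14 billion) / 0.8966 ≈ −$30 billion.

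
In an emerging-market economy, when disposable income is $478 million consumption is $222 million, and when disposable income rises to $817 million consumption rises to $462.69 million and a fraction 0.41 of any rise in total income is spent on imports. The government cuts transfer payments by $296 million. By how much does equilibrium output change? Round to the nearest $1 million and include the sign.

MPC = ΔC/ΔYd = (462.69 − 222)/(817 − 478) = 240.69/339 = 0.71.
The transfer change shifts disposable income by −$296 million, so first-round consumption changes by c·ΔTR = 0.71 × (−$296 million) = −$210.16 million.
Expenditure multiplier = 1/(1 − c + m) = 1/(1 − 0.71 + 0.41) = 1/0.7 ≈ 1.429.
The transfer multiplier is c × k ≈ 1.014, so ΔY = k × (c·ΔTR) = (−$210.16 million) / 0.7 ≈ −$300 million.

−$300 million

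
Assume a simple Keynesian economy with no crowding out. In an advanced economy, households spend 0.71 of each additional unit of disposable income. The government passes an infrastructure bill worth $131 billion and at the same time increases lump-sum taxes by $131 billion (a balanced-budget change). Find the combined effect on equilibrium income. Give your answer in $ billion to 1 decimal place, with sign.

Expenditure multiplier = 1/(1 − MPC) = 1/(1 − 0.71) = 1/0.29 ≈ 3.448.
ΔG contributes k·ΔG = (+$131 billion) / 0.29 ≈ +$451.7 billion.
ΔT of +$131 billion changes first-round spending by −c·ΔT = −$93.01 billion, contributing k·(−c·ΔT) = (−$93.01 billion) / 0.29 ≈ −$320.7 billion.
With ΔG = ΔT and no other leakages, the balanced-budget multiplier is 1, so ΔY = ΔG = +$131 billion.

+$131.0 billion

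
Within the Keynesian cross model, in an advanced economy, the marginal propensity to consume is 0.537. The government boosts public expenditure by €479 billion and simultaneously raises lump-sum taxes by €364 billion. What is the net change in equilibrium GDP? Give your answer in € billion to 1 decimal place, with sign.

Expenditure multiplier = 1/(1 − MPC) = 1/(1 − 0.537) = 1/0.463 ≈ 2.16.
ΔG contributes k·ΔG = (+€479 billion) / 0.463 ≈ +€1,034.6 billion.
ΔT of +€364 billion changes first-round spending by −c·ΔT = −€195.468 billion, contributing k·(−c·ΔT) = (−€195.468 billion) / 0.463 ≈ −€422.2 billion.
Net ΔY = k(ΔG − c·ΔT) = (+€283.532 billion) / 0.463 ≈ +€612.4 billion.

+€612.4 billion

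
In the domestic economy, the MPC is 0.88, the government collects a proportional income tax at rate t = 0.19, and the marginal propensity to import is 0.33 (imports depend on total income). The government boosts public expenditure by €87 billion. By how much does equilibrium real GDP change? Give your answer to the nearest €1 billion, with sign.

Government-spending multiplier = 1/(1 − c(1−t) + m) = 1/(1 − 0.88×0.81 + 0.33) = 1/0.6172 ≈ 1.62.
ΔY = k × ΔG = (+€87 billion) / 0.6172 ≈ +€141 billion.

+€141 billion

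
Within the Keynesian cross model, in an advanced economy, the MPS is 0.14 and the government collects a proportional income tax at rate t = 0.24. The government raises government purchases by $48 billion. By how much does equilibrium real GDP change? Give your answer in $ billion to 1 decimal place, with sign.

+$138.6 billion

MPC = 1 − MPS = 1 − 0.14 = 0.86.
Expenditure multiplier = 1/(1 − c(1−t)) = 1/(1 − 0.86×0.76) = 1/0.3464 ≈ 2.887.
ΔY = k × ΔG = (+$48 billion) / 0.3464 ≈ +$138.6 billion.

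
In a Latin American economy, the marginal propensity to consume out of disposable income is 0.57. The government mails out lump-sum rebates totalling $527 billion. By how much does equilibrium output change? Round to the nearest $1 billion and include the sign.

A lump-sum tax change of −$527 billion shifts disposable income by +$527 billion; first-round consumption changes by −c × ΔT = −0.57 × (−$527 billion) = +$300.39 billion.
Expenditure multiplier = 1/(1 − MPC) = 1/(1 − 0.57) = 1/0.43 ≈ 2.326.
The tax multiplier is −c × k ≈ −1.326, so ΔY = k × (−c·ΔT) = (+$300.39 billion) / 0.43 ≈ +$699 billion.

+$699 billion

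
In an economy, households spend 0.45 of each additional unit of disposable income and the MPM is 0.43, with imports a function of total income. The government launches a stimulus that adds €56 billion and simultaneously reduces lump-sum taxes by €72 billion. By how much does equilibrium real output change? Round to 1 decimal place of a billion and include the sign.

+€90.2 billion

Expenditure multiplier = 1/(1 − c + m) = 1/(1 − 0.45 + 0.43) = 1/0.98 ≈ 1.02.
ΔG contributes k·ΔG = (+€56 billion) / 0.98 ≈ +€57.1 billion.
ΔT of −€72 billion changes first-round spending by −c·ΔT = +€32.4 billion, contributing k·(−c·ΔT) = (+€32.4 billion) / 0.98 ≈ +€33.1 billion.
Net ΔY = k(ΔG − c·ΔT) = (+€88.4 billion) / 0.98 ≈ +€90.2 billion.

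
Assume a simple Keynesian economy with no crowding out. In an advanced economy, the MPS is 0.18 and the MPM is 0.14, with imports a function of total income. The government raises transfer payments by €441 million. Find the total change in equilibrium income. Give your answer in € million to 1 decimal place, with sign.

+€1,130.1 million

MPC = 1 − MPS = 1 − 0.18 = 0.82.
The transfer change shifts disposable income by +€441 million, so first-round consumption changes by c·ΔTR = 0.82 × (+€441 million) = +€361.62 million.
Expenditure multiplier = 1/(1 − c + m) = 1/(1 − 0.82 + 0.14) = 1/0.32 = 3.125.
The transfer multiplier is c × k ≈ 2.563, so ΔY = k × (c·ΔTR) = (+€361.62 million) / 0.32 ≈ +€1,130.1 million.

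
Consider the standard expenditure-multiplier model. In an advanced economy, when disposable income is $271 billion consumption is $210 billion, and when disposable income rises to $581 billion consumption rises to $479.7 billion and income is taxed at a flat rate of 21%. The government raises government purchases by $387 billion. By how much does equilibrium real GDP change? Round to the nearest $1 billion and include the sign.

MPC = ΔC/ΔYd = (479.7 − 210)/(581 − 271) = 269.7/310 = 0.87.
Spending multiplier = 1/(1 − c(1−t)) = 1/(1 − 0.87×0.79) = 1/0.3127 ≈ 3.198.
ΔY = k × ΔG = (+$387 billion) / 0.3127 ≈ +$1,238 billion.

+$1,238 billion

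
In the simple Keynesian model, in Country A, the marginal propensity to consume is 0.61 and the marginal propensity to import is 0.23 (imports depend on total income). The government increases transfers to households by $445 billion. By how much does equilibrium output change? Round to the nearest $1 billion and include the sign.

The transfer change shifts disposable income by +$445 billion, so first-round consumption changes by c·ΔTR = 0.61 × (+$445 billion) = +$271.45 billion.
Expenditure multiplier = 1/(1 − c + m) = 1/(1 − 0.61 + 0.23) = 1/0.62 ≈ 1.613.
The transfer multiplier is c × k ≈ 0.984, so ΔY = k × (c·ΔTR) = (+$271.45 billion) / 0.62 ≈ +$438 billion.

+$438 billion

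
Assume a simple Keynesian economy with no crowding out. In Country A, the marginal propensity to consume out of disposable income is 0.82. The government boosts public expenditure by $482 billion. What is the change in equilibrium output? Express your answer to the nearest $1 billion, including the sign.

+$2,678 billion

Spending multiplier = 1/(1 − MPC) = 1/(1 − 0.82) = 1/0.18 ≈ 5.556.
ΔY = k × ΔG = (+$482 billion) / 0.18 ≈ +$2,678 billion.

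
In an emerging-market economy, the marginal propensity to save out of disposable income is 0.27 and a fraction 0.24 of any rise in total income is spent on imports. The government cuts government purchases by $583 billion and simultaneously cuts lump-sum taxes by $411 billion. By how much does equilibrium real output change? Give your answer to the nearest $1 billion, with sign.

MPC = 1 − MPS = 1 − 0.27 = 0.73.
Expenditure multiplier = 1/(1 − c + m) = 1/(1 − 0.73 + 0.24) = 1/0.51 ≈ 1.961.
ΔG contributes k·ΔG = (−$583 billion) / 0.51 ≈ −$1,143.1 billion.
ΔT of −$411 billion changes first-round spending by −c·ΔT = +$300.03 billion, contributing k·(−c·ΔT) = (+$300.03 billion) / 0.51 ≈ +$588.3 billion.
Net ΔY = k(ΔG − c·ΔT) = (−$282.97 billion) / 0.51 ≈ −$555 billion.

−$555 billion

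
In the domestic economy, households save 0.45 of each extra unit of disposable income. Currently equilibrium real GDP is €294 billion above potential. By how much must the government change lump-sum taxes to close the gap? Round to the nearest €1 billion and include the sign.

MPC = 1 − MPS = 1 − 0.45 = 0.55.
Spending multiplier = 1/(1 − MPC) = 1/(1 − 0.55) = 1/0.45 ≈ 2.222.
Tax multiplier = −c·k = −0.55/0.45 ≈ −1.222. Need ΔY = −€294 billion, so ΔT = ΔY/(−c·k) = −(−€294 billion) × 0.45 / 0.55 ≈ +€241 billion.
The government should raise lump-sum taxes by €241 billion.

+€241 billion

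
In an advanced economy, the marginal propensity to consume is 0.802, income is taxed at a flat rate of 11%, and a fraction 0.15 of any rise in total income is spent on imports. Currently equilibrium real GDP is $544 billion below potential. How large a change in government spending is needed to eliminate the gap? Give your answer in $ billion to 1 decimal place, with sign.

+$237.3 billion

Spending multiplier = 1/(1 − c(1−t) + m) = 1/(1 − 0.802×0.89 + 0.15) = 1/0.43622 ≈ 2.292.
Need ΔY = +$544 billion, so ΔG = ΔY/k = (+$544 billion) × 0.43622 ≈ +$237.3 billion.
The government should increase government spending by $237.3 billion.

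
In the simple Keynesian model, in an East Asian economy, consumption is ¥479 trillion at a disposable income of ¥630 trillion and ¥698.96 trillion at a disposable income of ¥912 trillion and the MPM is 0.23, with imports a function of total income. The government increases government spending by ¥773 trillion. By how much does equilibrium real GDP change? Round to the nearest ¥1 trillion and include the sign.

MPC = ΔC/ΔYd = (698.96 − 479)/(912 − 630) = 219.96/282 = 0.78.
Expenditure multiplier = 1/(1 − c + m) = 1/(1 − 0.78 + 0.23) = 1/0.45 ≈ 2.222.
ΔY = k × ΔG = (+¥773 trillion) / 0.45 ≈ +¥1,718 trillion.

+¥1,718 trillion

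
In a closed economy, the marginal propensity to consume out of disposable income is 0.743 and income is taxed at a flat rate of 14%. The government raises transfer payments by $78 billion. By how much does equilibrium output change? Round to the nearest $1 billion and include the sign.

+$161 billion

The transfer change shifts disposable income by +$78 billion, so first-round consumption changes by c·ΔTR = 0.743 × (+$78 billion) = +$57.954 billion.
Expenditure multiplier = 1/(1 − c(1−t)) = 1/(1 − 0.743×0.86) = 1/0.36102 ≈ 2.77.
The transfer multiplier is c × k ≈ 2.058, so ΔY = k × (c·ΔTR) = (+$57.954 billion) / 0.36102 ≈ +$161 billion.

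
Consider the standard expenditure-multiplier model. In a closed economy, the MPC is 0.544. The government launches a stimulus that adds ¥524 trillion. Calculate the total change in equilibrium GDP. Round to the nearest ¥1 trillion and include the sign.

+¥1,149 trillion

Spending multiplier = 1/(1 − MPC) = 1/(1 − 0.544) = 1/0.456 ≈ 2.193.
ΔY = k × ΔG = (+¥524 trillion) / 0.456 ≈ +¥1,149 trillion.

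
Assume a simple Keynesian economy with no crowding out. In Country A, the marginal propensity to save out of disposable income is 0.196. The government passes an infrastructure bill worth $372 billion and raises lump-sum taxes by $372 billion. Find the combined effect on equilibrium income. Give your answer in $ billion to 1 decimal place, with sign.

MPC = 1 − MPS = 1 − 0.196 = 0.804.
Expenditure multiplier = 1/(1 − MPC) = 1/(1 − 0.804) = 1/0.196 ≈ 5.102.
ΔG contributes k·ΔG = (+$372 billion) / 0.196 ≈ +$1,898 billion.
ΔT of +$372 billion changes first-round spending by −c·ΔT = −$299.088 billion, contributing k·(−c·ΔT) = (−$299.088 billion) / 0.196 ≈ −$1,526 billion.
With ΔG = ΔT and no other leakages, the balanced-budget multiplier is 1, so ΔY = ΔG = +$372 billion.

+$372.0 billion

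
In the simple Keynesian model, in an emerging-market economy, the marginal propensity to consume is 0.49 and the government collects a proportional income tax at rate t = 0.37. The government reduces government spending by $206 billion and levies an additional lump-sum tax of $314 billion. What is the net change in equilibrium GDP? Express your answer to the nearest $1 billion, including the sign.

Expenditure multiplier = 1/(1 − c(1−t)) = 1/(1 − 0.49×0.63) = 1/0.6913 ≈ 1.447.
ΔG contributes k·ΔG = (−$206 billion) / 0.6913 ≈ −$298 billion.
ΔT of +$314 billion changes first-round spending by −c·ΔT = −$153.86 billion, contributing k·(−c·ΔT) = (−$153.86 billion) / 0.6913 ≈ −$222.6 billion.
Net ΔY = k(ΔG − c·ΔT) = (−$359.86 billion) / 0.6913 ≈ −$521 billion.

−$521 billion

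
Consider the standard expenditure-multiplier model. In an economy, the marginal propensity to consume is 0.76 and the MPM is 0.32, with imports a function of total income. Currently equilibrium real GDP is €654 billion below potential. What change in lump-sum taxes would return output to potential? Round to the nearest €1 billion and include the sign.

Spending multiplier = 1/(1 − c + m) = 1/(1 − 0.76 + 0.32) = 1/0.56 ≈ 1.786.
Tax multiplier = −c·k = −0.76/0.56 ≈ −1.357. Need ΔY = +€654 billion, so ΔT = ΔY/(−c·k) = −(+€654 billion) × 0.56 / 0.76 ≈ −€482 billion.
The government should cut lump-sum taxes by €482 billion.

−€482 billion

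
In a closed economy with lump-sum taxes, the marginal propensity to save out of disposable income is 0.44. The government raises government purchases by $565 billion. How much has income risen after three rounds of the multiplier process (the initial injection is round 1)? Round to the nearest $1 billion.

MPC = 1 − MPS = 1 − 0.44 = 0.56.
Round 1 adds ΔG = $565 billion; each later round is MPC = 0.56 times the previous.
After 3 rounds: 565 + 316.4 + 177.184 = ΔG·(1 − c^3)/(1 − c) = 565 × (1 − 0.175616)/0.44 ≈ $1,059 billion.

$1,059 billion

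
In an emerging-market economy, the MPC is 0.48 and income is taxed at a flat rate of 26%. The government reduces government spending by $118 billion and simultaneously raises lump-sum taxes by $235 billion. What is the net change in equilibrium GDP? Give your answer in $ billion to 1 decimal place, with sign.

−$357.9 billion

Expenditure multiplier = 1/(1 − c(1−t)) = 1/(1 − 0.48×0.74) = 1/0.6448 ≈ 1.551.
ΔG contributes k·ΔG = (−$118 billion) / 0.6448 ≈ −$183 billion.
ΔT of +$235 billion changes first-round spending by −c·ΔT = −$112.8 billion, contributing k·(−c·ΔT) = (−$112.8 billion) / 0.6448 ≈ −$174.9 billion.
Net ΔY = k(ΔG − c·ΔT) = (−$230.8 billion) / 0.6448 ≈ −$357.9 billion.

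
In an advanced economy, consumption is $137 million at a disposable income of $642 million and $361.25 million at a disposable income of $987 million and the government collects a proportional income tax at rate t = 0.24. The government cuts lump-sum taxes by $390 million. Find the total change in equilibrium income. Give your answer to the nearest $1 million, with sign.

+$501 million

MPC = ΔC/ΔYd = (361.25 − 137)/(987 − 642) = 224.25/345 = 0.65.
A lump-sum tax change of −$390 million shifts disposable income by +$390 million; first-round consumption changes by −c × ΔT = −0.65 × (−$390 million) = +$253.5 million.
Expenditure multiplier = 1/(1 − c(1−t)) = 1/(1 − 0.65×0.76) = 1/0.506 ≈ 1.976.
The tax multiplier is −c × k ≈ −1.285, so ΔY = k × (−c·ΔT) = (+$253.5 million) / 0.506 ≈ +$501 million.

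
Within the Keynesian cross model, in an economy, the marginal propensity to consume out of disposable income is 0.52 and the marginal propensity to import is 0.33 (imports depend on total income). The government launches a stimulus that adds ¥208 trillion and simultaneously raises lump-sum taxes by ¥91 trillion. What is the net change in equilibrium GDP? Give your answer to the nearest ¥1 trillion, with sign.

Expenditure multiplier = 1/(1 − c + m) = 1/(1 − 0.52 + 0.33) = 1/0.81 ≈ 1.235.
ΔG contributes k·ΔG = (+¥208 trillion) / 0.81 ≈ +¥256.8 trillion.
ΔT of +¥91 trillion changes first-round spending by −c·ΔT = −¥47.32 trillion, contributing k·(−c·ΔT) = (−¥47.32 trillion) / 0.81 ≈ −¥58.4 trillion.
Net ΔY = k(ΔG − c·ΔT) = (+¥160.68 trillion) / 0.81 ≈ +¥198 trillion.

+¥198 trillion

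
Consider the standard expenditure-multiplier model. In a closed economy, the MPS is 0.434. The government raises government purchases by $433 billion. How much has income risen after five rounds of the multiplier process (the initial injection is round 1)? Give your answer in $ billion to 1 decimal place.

MPC = 1 − MPS = 1 − 0.434 = 0.566.
Round 1 adds ΔG = $433 billion; each later round is MPC = 0.566 times the previous.
After 5 rounds: 433 + 245.078 + 138.714148 + 78.512207768 + 44.437909596688 = ΔG·(1 − c^5)/(1 − c) = 433 × (1 − 0.058087429172576)/0.434 ≈ $939.7 billion.

$939.7 billion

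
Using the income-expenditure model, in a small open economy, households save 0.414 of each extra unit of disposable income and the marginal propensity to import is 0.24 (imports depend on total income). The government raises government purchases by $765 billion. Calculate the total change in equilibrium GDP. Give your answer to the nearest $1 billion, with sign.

+$1,170 billion

MPC = 1 − MPS = 1 − 0.414 = 0.586.
Spending multiplier = 1/(1 − c + m) = 1/(1 − 0.586 + 0.24) = 1/0.654 ≈ 1.529.
ΔY = k × ΔG = (+$765 billion) / 0.654 ≈ +$1,170 billion.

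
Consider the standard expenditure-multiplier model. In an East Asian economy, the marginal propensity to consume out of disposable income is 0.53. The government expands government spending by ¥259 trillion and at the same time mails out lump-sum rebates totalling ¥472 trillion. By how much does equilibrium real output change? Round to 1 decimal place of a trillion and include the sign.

+¥1,083.3 trillion

Expenditure multiplier = 1/(1 − MPC) = 1/(1 − 0.53) = 1/0.47 ≈ 2.128.
ΔG contributes k·ΔG = (+¥259 trillion) / 0.47 ≈ +¥551.1 trillion.
ΔT of −¥472 trillion changes first-round spending by −c·ΔT = +¥250.16 trillion, contributing k·(−c·ΔT) = (+¥250.16 trillion) / 0.47 ≈ +¥532.3 trillion.
Net ΔY = k(ΔG − c·ΔT) = (+¥509.16 trillion) / 0.47 ≈ +¥1,083.3 trillion.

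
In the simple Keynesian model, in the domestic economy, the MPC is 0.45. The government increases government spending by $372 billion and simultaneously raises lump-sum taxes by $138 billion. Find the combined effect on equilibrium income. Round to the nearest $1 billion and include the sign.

+$563 billion

Expenditure multiplier = 1/(1 − MPC) = 1/(1 − 0.45) = 1/0.55 ≈ 1.818.
ΔG contributes k·ΔG = (+$372 billion) / 0.55 ≈ +$676.4 billion.
ΔT of +$138 billion changes first-round spending by −c·ΔT = −$62.1 billion, contributing k·(−c·ΔT) = (−$62.1 billion) / 0.55 ≈ −$112.9 billion.
Net ΔY = k(ΔG − c·ΔT) = (+$309.9 billion) / 0.55 ≈ +$563 billion.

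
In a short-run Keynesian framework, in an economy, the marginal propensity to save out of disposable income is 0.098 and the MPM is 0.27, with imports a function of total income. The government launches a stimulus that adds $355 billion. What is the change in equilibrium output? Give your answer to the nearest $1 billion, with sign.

+$965 billion

MPC = 1 − MPS = 1 − 0.098 = 0.902.
Government-spending multiplier = 1/(1 − c + m) = 1/(1 − 0.902 + 0.27) = 1/0.368 ≈ 2.717.
ΔY = k × ΔG = (+$355 billion) / 0.368 ≈ +$965 billion.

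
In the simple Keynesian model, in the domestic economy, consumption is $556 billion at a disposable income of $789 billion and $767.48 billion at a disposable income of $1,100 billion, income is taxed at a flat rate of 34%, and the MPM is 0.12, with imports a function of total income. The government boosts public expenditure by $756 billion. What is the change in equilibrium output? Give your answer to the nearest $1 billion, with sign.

MPC = ΔC/ΔYd = (767.48 − 556)/(1,100 − 789) = 211.48/311 = 0.68.
Government-spending multiplier = 1/(1 − c(1−t) + m) = 1/(1 − 0.68×0.66 + 0.12) = 1/0.6712 ≈ 1.49.
ΔY = k × ΔG = (+$756 billion) / 0.6712 ≈ +$1,126 billion.

+$1,126 billion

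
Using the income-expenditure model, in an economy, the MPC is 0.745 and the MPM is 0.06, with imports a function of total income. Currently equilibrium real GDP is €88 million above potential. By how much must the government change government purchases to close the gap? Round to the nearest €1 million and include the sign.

−€28 million

Spending multiplier = 1/(1 − c + m) = 1/(1 − 0.745 + 0.06) = 1/0.315 ≈ 3.175.
Need ΔY = −€88 million, so ΔG = ΔY/k = (−€88 million) × 0.315 ≈ −€28 million.
The government should cut government purchases by €28 million.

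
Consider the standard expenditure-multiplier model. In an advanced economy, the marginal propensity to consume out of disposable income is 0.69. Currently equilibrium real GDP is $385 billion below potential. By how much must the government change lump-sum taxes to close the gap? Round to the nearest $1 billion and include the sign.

Spending multiplier = 1/(1 − MPC) = 1/(1 − 0.69) = 1/0.31 ≈ 3.226.
Tax multiplier = −c·k = −0.69/0.31 ≈ −2.226. Need ΔY = +$385 billion, so ΔT = ΔY/(−c·k) = −(+$385 billion) × 0.31 / 0.69 ≈ −$173 billion.
The government should cut lump-sum taxes by $173 billion.

−$173 billion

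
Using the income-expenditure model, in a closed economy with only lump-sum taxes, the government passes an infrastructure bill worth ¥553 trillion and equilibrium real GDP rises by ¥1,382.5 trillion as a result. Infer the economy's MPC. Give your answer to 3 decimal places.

Implied spending multiplier k = ΔY/ΔG = 1,382.5/553 = 2.5.
Since k = 1/(1 − MPC), MPC = 1 − 1/k = 1 − ΔG/ΔY = 1 − 553/1,382.5 = 0.600.

0.600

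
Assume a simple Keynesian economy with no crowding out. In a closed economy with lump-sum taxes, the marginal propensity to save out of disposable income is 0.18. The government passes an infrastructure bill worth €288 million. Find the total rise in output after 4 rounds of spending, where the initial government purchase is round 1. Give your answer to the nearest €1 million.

MPC = 1 − MPS = 1 − 0.18 = 0.82.
Round 1 adds ΔG = €288 million; each later round is MPC = 0.82 times the previous.
After 4 rounds: 288 + 236.16 + 193.6512 + 158.793984 = ΔG·(1 − c^4)/(1 − c) = 288 × (1 − 0.45212176)/0.18 ≈ €877 million.

€877 million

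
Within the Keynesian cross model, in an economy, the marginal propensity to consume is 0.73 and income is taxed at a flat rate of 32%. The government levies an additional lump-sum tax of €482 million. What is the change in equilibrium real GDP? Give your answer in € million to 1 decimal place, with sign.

A lump-sum tax change of +€482 million shifts disposable income by −€482 million; first-round consumption changes by −c × ΔT = −0.73 × (+€482 million) = −€351.86 million.
Expenditure multiplier = 1/(1 − c(1−t)) = 1/(1 − 0.73×0.68) = 1/0.5036 ≈ 1.986.
The tax multiplier is −c × k ≈ −1.45, so ΔY = k × (−c·ΔT) = (−€351.86 million) / 0.5036 ≈ −€698.7 million.

−€698.7 million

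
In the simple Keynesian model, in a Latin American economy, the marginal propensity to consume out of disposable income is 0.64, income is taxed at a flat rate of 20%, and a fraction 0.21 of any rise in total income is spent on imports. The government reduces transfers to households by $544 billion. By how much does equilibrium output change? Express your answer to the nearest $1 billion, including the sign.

The transfer change shifts disposable income by −$544 billion, so first-round consumption changes by c·ΔTR = 0.64 × (−$544 billion) = −$348.16 billion.
Expenditure multiplier = 1/(1 − c(1−t) + m) = 1/(1 − 0.64×0.8 + 0.21) = 1/0.698 ≈ 1.433.
The transfer multiplier is c × k ≈ 0.917, so ΔY = k × (c·ΔTR) = (−$348.16 billion) / 0.698 ≈ −$499 billion.

−$499 billion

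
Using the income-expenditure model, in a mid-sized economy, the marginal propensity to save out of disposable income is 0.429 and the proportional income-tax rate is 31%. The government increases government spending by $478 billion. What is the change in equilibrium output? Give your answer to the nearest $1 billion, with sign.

MPC = 1 − MPS = 1 − 0.429 = 0.571.
Spending multiplier = 1/(1 − c(1−t)) = 1/(1 − 0.571×0.69) = 1/0.60601 ≈ 1.65.
ΔY = k × ΔG = (+$478 billion) / 0.60601 ≈ +$789 billion.

+$789 billion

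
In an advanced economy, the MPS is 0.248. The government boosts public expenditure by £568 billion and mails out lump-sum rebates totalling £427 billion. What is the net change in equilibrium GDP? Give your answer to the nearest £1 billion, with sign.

+£3,585 billion

MPC = 1 − MPS = 1 − 0.248 = 0.752.
Expenditure multiplier = 1/(1 − MPC) = 1/(1 − 0.752) = 1/0.248 ≈ 4.032.
ΔG contributes k·ΔG = (+£568 billion) / 0.248 ≈ +£2,290.3 billion.
ΔT of −£427 billion changes first-round spending by −c·ΔT = +£321.104 billion, contributing k·(−c·ΔT) = (+£321.104 billion) / 0.248 ≈ +£1,294.8 billion.
Net ΔY = k(ΔG − c·ΔT) = (+£889.104 billion) / 0.248 ≈ +£3,585 billion.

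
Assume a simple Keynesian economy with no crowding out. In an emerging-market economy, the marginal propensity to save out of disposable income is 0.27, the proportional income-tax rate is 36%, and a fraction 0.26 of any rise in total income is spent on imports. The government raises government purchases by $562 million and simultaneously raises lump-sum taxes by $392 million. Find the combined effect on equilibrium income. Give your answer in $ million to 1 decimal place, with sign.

+$347.9 million

MPC = 1 − MPS = 1 − 0.27 = 0.73.
Expenditure multiplier = 1/(1 − c(1−t) + m) = 1/(1 − 0.73×0.64 + 0.26) = 1/0.7928 ≈ 1.261.
ΔG contributes k·ΔG = (+$562 million) / 0.7928 ≈ +$708.9 million.
ΔT of +$392 million changes first-round spending by −c·ΔT = −$286.16 million, contributing k·(−c·ΔT) = (−$286.16 million) / 0.7928 ≈ −$360.9 million.
Net ΔY = k(ΔG − c·ΔT) = (+$275.84 million) / 0.7928 ≈ +$347.9 million.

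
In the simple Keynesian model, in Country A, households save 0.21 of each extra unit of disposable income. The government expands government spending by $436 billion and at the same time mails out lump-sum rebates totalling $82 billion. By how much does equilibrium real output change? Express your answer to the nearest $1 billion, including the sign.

+$2,385 billion

MPC = 1 − MPS = 1 − 0.21 = 0.79.
Expenditure multiplier = 1/(1 − MPC) = 1/(1 − 0.79) = 1/0.21 ≈ 4.762.
ΔG contributes k·ΔG = (+$436 billion) / 0.21 ≈ +$2,076.2 billion.
ΔT of −$82 billion changes first-round spending by −c·ΔT = +$64.78 billion, contributing k·(−c·ΔT) = (+$64.78 billion) / 0.21 ≈ +$308.5 billion.
Net ΔY = k(ΔG − c·ΔT) = (+$500.78 billion) / 0.21 ≈ +$2,385 billion.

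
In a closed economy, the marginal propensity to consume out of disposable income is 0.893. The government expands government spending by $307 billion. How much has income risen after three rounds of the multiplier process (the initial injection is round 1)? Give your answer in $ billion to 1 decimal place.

$826.0 billion

Round 1 adds ΔG = $307 billion; each later round is MPC = 0.893 times the previous.
After 3 rounds: 307 + 274.151 + 244.816843 = ΔG·(1 − c^3)/(1 − c) = 307 × (1 − 0.712121957)/0.107 ≈ $826 billion.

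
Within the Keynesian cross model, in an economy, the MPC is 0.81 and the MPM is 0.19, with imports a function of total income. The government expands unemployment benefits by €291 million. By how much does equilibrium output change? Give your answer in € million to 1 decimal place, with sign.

+€620.3 million

The transfer change shifts disposable income by +€291 million, so first-round consumption changes by c·ΔTR = 0.81 × (+€291 million) = +€235.71 million.
Expenditure multiplier = 1/(1 − c + m) = 1/(1 − 0.81 + 0.19) = 1/0.38 ≈ 2.632.
The transfer multiplier is c × k ≈ 2.132, so ΔY = k × (c·ΔTR) = (+€235.71 million) / 0.38 ≈ +€620.3 million.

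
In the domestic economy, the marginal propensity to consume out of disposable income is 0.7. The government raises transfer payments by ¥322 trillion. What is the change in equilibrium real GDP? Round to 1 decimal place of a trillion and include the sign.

The transfer change shifts disposable income by +¥322 trillion, so first-round consumption changes by c·ΔTR = 0.7 × (+¥322 trillion) = +¥225.4 trillion.
Expenditure multiplier = 1/(1 − MPC) = 1/(1 − 0.7) = 1/0.3 ≈ 3.333.
The transfer multiplier is c × k ≈ 2.333, so ΔY = k × (c·ΔTR) = (+¥225.4 trillion) / 0.3 ≈ +¥751.3 trillion.

+¥751.3 trillion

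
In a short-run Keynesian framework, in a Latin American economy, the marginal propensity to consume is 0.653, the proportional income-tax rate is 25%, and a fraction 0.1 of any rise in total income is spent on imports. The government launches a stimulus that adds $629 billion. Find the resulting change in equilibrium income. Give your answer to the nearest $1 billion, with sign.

Spending multiplier = 1/(1 − c(1−t) + m) = 1/(1 − 0.653×0.75 + 0.1) = 1/0.61025 ≈ 1.639.
ΔY = k × ΔG = (+$629 billion) / 0.61025 ≈ +$1,031 billion.

+$1,031 billion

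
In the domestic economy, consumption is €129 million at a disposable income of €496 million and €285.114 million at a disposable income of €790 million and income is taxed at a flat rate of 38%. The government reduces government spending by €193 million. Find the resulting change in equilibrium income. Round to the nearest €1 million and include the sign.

MPC = ΔC/ΔYd = (285.114 − 129)/(790 − 496) = 156.114/294 = 0.531.
Expenditure multiplier = 1/(1 − c(1−t)) = 1/(1 − 0.531×0.62) = 1/0.67078 ≈ 1.491.
ΔY = k × ΔG = (−€193 million) / 0.67078 ≈ −€288 million.

−€288 million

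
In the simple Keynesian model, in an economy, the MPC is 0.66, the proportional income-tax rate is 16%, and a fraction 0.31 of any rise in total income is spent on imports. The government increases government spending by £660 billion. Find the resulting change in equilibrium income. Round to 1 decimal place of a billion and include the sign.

Government-spending multiplier = 1/(1 − c(1−t) + m) = 1/(1 − 0.66×0.84 + 0.31) = 1/0.7556 ≈ 1.323.
ΔY = k × ΔG = (+£660 billion) / 0.7556 ≈ +£873.5 billion.

+£873.5 billion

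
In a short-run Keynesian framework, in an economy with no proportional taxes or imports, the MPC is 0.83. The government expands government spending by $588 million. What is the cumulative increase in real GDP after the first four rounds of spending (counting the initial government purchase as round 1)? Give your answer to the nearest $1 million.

Round 1 adds ΔG = $588 million; each later round is MPC = 0.83 times the previous.
After 4 rounds: 588 + 488.04 + 405.0732 + 336.210756 = ΔG·(1 − c^4)/(1 − c) = 588 × (1 − 0.47458321)/0.17 ≈ $1,817 million.

$1,817 million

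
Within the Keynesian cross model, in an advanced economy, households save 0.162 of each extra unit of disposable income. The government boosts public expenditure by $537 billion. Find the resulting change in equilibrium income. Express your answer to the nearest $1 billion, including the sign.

MPC = 1 − MPS = 1 − 0.162 = 0.838.
Spending multiplier = 1/(1 − MPC) = 1/(1 − 0.838) = 1/0.162 ≈ 6.173.
ΔY = k × ΔG = (+$537 billion) / 0.162 ≈ +$3,315 billion.

+$3,315 billion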